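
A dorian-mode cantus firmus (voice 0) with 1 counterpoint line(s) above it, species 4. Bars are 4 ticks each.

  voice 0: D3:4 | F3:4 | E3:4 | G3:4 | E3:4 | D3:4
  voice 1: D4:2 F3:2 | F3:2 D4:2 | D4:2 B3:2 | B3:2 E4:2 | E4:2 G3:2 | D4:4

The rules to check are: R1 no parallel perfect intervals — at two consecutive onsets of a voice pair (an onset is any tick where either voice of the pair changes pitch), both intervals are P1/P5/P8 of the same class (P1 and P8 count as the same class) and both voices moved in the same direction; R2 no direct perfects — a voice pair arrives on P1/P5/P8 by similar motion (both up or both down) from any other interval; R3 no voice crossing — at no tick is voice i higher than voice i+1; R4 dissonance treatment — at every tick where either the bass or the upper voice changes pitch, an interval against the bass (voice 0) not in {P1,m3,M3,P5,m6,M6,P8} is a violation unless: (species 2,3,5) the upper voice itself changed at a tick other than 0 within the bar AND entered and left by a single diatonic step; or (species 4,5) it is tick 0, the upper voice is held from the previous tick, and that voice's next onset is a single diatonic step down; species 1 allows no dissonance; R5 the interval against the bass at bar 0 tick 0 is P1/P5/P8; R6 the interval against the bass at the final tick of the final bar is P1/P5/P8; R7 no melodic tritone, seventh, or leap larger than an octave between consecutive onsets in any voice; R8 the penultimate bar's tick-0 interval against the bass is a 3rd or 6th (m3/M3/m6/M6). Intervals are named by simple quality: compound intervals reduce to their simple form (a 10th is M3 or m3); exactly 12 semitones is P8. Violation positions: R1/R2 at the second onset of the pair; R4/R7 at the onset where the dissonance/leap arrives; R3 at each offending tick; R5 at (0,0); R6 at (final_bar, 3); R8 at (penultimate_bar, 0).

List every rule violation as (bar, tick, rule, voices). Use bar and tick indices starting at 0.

bar 0: v0=D3 v1=D4 downbeat P8
bar 1: v0=F3 v1=F3 downbeat P1
bar 2: v0=E3 v1=D4 downbeat m7
bar 3: v0=G3 v1=B3 downbeat M3
bar 4: v0=E3 v1=E4 downbeat P8
bar 5: v0=D3 v1=D4 downbeat P8
  -> R4 @ bar 2 tick 0 v(0, 1): E3/D4 m7 untreated
  -> R8 @ bar 4 tick 0 v(0, 1): penult P8 not 3rd/6th

(2, 0, R4, (0, 1))
(4, 0, R8, (0, 1))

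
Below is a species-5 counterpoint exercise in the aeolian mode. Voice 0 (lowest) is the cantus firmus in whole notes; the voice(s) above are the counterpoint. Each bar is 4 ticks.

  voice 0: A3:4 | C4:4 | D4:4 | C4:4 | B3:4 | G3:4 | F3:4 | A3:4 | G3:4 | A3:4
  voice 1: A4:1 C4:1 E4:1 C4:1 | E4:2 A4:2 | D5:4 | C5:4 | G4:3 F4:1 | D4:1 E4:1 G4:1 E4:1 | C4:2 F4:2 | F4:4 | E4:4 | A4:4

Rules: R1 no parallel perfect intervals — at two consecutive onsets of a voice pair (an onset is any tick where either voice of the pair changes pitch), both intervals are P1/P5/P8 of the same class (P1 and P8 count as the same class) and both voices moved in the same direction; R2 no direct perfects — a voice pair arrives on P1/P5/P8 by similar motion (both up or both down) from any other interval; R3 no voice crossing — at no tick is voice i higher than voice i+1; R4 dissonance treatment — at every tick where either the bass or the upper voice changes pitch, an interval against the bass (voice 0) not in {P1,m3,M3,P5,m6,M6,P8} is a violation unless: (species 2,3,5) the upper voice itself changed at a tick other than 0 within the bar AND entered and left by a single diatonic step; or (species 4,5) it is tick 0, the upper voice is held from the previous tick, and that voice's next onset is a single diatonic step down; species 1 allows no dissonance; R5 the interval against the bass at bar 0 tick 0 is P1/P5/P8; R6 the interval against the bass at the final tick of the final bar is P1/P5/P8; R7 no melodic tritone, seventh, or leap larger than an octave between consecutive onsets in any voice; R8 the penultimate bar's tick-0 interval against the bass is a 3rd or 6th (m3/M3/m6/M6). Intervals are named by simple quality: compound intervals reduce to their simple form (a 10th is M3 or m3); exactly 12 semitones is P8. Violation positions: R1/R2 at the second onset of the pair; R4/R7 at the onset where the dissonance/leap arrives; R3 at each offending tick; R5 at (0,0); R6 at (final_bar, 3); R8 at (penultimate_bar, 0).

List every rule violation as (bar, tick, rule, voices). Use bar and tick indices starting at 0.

bar 0: v0=A3 v1=A4 downbeat P8
bar 1: v0=C4 v1=E4 downbeat M3
bar 2: v0=D4 v1=D5 downbeat P8
bar 3: v0=C4 v1=C5 downbeat P8
bar 4: v0=B3 v1=G4 downbeat m6
bar 5: v0=G3 v1=D4 downbeat P5
bar 6: v0=F3 v1=C4 downbeat P5
bar 7: v0=A3 v1=F4 downbeat m6
bar 8: v0=G3 v1=E4 downbeat M6
bar 9: v0=A3 v1=A4 downbeat P8
  -> R2 @ bar 2 tick 0 v(0, 1): C4/A4 M6 -> D4/D5 P8 similar
  -> R1 @ bar 3 tick 0 v(0, 1): D4/D5 P8 -> C4/C5 P8 similar
  -> R4 @ bar 4 tick 3 v(0, 1): B3/F4 TT untreated
  -> R2 @ bar 5 tick 0 v(0, 1): B3/F4 TT -> G3/D4 P5 similar
  -> R2 @ bar 6 tick 0 v(0, 1): G3/E4 M6 -> F3/C4 P5 similar
  -> R2 @ bar 9 tick 0 v(0, 1): G3/E4 M6 -> A3/A4 P8 similar

(2, 0, R2, (0, 1))
(3, 0, R1, (0, 1))
(4, 3, R4, (0, 1))
(5, 0, R2, (0, 1))
(6, 0, R2, (0, 1))
(9, 0, R2, (0, 1))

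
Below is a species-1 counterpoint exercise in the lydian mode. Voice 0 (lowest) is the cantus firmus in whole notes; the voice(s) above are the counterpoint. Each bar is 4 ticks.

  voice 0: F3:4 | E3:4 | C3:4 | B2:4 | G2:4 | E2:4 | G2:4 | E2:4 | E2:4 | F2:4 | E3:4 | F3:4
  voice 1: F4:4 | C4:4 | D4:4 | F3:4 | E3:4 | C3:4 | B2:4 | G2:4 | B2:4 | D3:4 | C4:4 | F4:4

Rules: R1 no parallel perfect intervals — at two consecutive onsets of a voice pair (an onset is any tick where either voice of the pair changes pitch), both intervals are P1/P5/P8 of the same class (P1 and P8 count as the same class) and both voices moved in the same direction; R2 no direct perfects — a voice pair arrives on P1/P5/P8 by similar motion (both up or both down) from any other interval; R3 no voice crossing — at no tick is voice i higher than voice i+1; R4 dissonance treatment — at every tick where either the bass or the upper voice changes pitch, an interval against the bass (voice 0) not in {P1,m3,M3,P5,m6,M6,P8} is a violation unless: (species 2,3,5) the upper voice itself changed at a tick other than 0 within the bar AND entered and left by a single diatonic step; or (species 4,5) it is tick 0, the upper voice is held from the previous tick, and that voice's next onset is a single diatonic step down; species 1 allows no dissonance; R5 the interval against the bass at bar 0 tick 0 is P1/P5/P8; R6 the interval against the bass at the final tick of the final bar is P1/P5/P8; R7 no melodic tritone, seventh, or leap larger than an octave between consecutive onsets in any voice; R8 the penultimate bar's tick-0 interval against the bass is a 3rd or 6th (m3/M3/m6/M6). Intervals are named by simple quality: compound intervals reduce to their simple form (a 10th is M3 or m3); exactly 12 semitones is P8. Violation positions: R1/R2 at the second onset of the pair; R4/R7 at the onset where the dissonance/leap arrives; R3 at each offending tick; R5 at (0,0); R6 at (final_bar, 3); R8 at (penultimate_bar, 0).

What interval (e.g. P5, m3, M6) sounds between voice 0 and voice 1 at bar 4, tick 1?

M6

voice 0=G2 voice 1=E3 -> M6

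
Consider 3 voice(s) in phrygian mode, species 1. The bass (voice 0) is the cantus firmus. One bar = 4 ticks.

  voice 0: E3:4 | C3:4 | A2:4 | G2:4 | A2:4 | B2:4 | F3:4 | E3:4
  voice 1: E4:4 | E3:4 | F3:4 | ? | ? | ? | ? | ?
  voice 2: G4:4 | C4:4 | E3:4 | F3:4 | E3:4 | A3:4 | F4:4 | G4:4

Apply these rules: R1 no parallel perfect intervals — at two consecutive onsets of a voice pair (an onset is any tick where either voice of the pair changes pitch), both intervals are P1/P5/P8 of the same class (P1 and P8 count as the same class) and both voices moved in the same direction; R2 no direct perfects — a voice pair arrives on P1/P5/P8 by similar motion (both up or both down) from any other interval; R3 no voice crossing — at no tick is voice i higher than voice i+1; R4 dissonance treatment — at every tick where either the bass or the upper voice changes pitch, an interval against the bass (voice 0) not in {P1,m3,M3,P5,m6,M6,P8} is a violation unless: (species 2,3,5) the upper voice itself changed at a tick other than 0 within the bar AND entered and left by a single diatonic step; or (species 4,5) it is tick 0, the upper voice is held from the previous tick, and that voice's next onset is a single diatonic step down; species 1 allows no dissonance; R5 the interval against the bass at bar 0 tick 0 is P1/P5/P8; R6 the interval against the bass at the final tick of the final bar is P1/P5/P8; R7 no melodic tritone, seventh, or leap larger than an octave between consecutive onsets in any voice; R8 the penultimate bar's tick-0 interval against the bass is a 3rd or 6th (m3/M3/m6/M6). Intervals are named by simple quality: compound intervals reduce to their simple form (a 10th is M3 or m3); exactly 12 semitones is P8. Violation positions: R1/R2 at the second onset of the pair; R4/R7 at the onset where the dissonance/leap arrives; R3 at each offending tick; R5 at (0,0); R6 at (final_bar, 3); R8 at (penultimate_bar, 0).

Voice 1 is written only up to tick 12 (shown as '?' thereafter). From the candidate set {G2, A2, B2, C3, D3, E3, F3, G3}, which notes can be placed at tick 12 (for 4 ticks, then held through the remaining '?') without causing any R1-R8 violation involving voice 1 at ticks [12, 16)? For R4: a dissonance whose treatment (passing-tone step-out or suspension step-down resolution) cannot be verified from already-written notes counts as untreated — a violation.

{E3}

G2: violates R2,R7
A2: violates R4
B2: violates R7
C3: violates R4
D3: violates R2
E3: legal
F3: violates R4
G3: violates R3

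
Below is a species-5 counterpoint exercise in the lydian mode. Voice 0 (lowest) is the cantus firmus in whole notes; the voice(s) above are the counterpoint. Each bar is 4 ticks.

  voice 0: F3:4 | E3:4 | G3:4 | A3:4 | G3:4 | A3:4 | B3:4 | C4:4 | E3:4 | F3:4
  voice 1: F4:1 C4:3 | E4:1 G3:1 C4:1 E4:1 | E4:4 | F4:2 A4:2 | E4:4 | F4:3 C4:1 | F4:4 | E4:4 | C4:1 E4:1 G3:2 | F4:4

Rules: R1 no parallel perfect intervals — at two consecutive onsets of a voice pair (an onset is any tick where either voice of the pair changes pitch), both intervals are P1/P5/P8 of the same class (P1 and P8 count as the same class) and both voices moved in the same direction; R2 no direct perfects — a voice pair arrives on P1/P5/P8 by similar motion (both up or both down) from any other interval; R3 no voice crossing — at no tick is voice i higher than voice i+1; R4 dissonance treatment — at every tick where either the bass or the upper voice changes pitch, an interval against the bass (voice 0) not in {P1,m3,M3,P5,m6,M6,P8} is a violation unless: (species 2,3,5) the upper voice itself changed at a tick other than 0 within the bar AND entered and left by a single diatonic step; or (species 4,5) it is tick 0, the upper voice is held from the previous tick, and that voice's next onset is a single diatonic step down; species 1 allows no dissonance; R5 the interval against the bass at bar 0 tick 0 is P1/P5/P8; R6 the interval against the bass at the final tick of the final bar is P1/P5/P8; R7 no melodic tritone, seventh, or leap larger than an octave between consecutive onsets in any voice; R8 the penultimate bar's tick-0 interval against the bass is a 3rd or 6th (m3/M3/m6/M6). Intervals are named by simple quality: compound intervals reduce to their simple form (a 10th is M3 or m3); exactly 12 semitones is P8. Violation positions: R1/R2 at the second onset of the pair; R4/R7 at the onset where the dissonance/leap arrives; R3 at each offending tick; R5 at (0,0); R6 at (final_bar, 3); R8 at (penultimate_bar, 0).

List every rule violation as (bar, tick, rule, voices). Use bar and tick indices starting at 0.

(6, 0, R4, (0, 1))
(9, 0, R2, (0, 1))
(9, 0, R7, (1,))

bar 0: v0=F3 v1=F4 downbeat P8
bar 1: v0=E3 v1=E4 downbeat P8
bar 2: v0=G3 v1=E4 downbeat M6
bar 3: v0=A3 v1=F4 downbeat m6
bar 4: v0=G3 v1=E4 downbeat M6
bar 5: v0=A3 v1=F4 downbeat m6
bar 6: v0=B3 v1=F4 downbeat TT
bar 7: v0=C4 v1=E4 downbeat M3
bar 8: v0=E3 v1=C4 downbeat m6
bar 9: v0=F3 v1=F4 downbeat P8
  -> R4 @ bar 6 tick 0 v(0, 1): B3/F4 TT untreated
  -> R2 @ bar 9 tick 0 v(0, 1): E3/G3 m3 -> F3/F4 P8 similar
  -> R7 @ bar 9 tick 0 v(1,): G3->F4 leap 10st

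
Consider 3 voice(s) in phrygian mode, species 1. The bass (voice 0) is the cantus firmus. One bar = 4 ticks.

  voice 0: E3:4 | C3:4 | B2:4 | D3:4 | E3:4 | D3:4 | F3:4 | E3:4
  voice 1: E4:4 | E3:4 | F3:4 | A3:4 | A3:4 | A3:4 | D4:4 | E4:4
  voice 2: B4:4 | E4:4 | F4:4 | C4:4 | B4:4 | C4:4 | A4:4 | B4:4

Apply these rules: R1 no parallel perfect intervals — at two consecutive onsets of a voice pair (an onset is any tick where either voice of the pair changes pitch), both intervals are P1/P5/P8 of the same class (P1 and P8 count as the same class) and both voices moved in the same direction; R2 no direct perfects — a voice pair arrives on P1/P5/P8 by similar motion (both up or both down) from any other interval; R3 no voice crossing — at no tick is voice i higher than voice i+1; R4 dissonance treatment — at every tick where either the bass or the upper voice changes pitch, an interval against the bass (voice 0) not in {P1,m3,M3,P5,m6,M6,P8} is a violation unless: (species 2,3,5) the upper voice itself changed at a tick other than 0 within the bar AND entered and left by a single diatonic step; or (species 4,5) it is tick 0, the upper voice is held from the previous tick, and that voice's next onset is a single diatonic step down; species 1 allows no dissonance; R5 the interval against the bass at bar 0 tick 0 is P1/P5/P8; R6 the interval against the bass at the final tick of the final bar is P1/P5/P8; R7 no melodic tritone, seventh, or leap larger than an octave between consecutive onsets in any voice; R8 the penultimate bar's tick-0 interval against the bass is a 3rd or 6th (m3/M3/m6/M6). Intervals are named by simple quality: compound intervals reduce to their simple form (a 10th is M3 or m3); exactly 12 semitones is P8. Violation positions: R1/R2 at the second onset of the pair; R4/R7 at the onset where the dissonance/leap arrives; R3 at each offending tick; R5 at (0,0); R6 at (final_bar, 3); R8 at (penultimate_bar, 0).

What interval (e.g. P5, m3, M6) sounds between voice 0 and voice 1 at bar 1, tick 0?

M3

voice 0=C3 voice 1=E3 -> M3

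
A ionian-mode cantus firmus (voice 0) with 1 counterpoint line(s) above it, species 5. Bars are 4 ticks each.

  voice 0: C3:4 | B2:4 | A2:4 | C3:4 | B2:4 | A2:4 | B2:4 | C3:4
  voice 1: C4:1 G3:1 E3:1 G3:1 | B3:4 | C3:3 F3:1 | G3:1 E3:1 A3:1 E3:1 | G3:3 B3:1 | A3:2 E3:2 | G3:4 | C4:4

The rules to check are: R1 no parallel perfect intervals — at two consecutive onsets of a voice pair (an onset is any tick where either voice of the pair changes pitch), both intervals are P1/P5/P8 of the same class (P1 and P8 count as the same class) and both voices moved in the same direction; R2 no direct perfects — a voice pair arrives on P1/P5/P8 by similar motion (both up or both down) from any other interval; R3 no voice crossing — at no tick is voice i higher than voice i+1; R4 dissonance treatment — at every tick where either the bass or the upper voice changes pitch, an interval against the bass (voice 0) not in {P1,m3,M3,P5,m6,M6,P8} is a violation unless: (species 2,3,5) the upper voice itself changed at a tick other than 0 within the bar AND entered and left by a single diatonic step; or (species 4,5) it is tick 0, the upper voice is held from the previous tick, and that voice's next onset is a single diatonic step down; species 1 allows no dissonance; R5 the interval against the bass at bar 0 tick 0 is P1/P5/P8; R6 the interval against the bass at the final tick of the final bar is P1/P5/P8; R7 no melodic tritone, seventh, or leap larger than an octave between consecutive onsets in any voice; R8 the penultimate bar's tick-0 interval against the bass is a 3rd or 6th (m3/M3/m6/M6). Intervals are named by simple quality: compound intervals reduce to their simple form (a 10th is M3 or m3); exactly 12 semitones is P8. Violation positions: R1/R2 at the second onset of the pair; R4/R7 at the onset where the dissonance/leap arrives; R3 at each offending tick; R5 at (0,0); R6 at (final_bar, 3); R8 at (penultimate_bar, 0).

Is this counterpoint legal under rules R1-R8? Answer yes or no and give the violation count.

No (4 violations)

bar 0: v0=C3 v1=C4 (P8)
bar 1: v0=B2 v1=B3 (P8)
bar 2: v0=A2 v1=C3 (m3)
bar 3: v0=C3 v1=G3 (P5)
bar 4: v0=B2 v1=G3 (m6)
bar 5: v0=A2 v1=A3 (P8)
bar 6: v0=B2 v1=G3 (m6)
bar 7: v0=C3 v1=C4 (P8)
  R7 @ bar2.0: B3->C3 leap 11st
  R2 @ bar3.0: A2/F3 m6 -> C3/G3 P5 similar
  R1 @ bar5.0: B2/B3 P8 -> A2/A3 P8 similar
  R2 @ bar7.0: B2/G3 m6 -> C3/C4 P8 similar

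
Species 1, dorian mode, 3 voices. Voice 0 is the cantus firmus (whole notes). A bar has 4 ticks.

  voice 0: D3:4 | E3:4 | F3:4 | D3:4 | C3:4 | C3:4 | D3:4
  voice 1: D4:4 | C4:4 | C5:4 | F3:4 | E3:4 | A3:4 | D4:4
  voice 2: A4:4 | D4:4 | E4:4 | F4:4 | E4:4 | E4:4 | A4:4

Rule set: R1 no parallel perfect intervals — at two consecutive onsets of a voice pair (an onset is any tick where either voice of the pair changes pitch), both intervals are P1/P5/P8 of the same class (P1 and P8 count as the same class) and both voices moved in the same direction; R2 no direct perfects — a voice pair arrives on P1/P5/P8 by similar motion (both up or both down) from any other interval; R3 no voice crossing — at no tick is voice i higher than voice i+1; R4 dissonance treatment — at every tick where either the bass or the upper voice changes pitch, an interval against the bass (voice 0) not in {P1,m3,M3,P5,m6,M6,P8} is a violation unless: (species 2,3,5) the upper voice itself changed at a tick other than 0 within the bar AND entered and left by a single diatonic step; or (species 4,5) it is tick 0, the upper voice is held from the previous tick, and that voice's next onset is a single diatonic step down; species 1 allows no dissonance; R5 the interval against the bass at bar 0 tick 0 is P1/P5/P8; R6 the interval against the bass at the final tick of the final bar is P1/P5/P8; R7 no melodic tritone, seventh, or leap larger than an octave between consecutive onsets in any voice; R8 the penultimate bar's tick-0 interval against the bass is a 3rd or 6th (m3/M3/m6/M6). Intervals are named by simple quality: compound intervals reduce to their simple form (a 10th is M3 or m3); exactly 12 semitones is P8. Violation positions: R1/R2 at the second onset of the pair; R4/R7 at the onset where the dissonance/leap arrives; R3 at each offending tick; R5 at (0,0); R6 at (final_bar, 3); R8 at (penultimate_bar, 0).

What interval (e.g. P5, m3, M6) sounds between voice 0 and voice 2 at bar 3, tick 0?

m3

voice 0=D3 voice 2=F4 -> m3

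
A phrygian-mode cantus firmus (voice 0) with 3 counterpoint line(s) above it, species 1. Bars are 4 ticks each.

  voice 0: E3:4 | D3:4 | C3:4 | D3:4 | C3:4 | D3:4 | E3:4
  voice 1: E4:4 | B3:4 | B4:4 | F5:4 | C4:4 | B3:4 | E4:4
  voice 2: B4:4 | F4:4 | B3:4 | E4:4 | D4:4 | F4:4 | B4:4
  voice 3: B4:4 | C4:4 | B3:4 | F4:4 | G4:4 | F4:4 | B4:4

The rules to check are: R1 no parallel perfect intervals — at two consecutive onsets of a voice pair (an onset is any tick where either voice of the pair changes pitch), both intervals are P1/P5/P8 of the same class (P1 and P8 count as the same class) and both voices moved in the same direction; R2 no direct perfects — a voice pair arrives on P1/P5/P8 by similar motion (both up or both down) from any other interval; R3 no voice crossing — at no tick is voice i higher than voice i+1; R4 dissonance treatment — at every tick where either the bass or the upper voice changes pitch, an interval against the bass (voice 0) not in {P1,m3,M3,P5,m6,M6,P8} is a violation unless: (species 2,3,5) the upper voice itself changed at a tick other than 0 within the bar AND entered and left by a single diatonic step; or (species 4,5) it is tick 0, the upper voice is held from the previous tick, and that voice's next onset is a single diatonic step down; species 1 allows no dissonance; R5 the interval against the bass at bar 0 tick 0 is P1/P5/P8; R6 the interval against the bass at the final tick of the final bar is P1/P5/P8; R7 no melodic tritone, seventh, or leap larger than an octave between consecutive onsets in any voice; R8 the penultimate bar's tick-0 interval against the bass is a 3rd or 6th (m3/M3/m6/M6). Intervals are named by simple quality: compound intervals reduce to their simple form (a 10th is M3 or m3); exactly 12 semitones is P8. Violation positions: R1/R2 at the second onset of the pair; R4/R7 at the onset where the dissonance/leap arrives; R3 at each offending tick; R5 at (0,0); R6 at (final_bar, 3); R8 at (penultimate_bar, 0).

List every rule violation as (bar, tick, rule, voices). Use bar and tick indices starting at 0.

bar 0: v0=E3 v1=E4 v2=B4 v3=B4 downbeat P5
bar 1: v0=D3 v1=B3 v2=F4 v3=C4 downbeat m7
bar 2: v0=C3 v1=B4 v2=B3 v3=B3 downbeat M7
bar 3: v0=D3 v1=F5 v2=E4 v3=F4 downbeat m3
bar 4: v0=C3 v1=C4 v2=D4 v3=G4 downbeat P5
bar 5: v0=D3 v1=B3 v2=F4 v3=F4 downbeat m3
bar 6: v0=E3 v1=E4 v2=B4 v3=B4 downbeat P5
  -> R3 @ bar 1 tick 0 v(2, 3): F4 above C4
  -> R4 @ bar 1 tick 0 v(0, 3): D3/C4 m7 untreated
  -> R7 @ bar 1 tick 0 v(2,): B4->F4 leap 6st
  -> R7 @ bar 1 tick 0 v(3,): B4->C4 leap 11st
  -> R3 @ bar 1 tick 1 v(2, 3): F4 above C4
  -> R3 @ bar 1 tick 2 v(2, 3): F4 above C4
  -> R3 @ bar 1 tick 3 v(2, 3): F4 above C4
  -> R2 @ bar 2 tick 0 v(2, 3): F4/C4 P4 -> B3/B3 P1 similar
  -> R3 @ bar 2 tick 0 v(1, 2): B4 above B3
  -> R4 @ bar 2 tick 0 v(0, 1): C3/B4 M7 untreated
  -> R4 @ bar 2 tick 0 v(0, 2): C3/B3 M7 untreated
  -> R4 @ bar 2 tick 0 v(0, 3): C3/B3 M7 untreated
  -> R7 @ bar 2 tick 0 v(2,): F4->B3 leap 6st
  -> R3 @ bar 2 tick 1 v(1, 2): B4 above B3
  -> R3 @ bar 2 tick 2 v(1, 2): B4 above B3
  -> R3 @ bar 2 tick 3 v(1, 2): B4 above B3
  -> R1 @ bar 3 tick 0 v(1, 3): B4/B3 P8 -> F5/F4 P8 similar
  -> R3 @ bar 3 tick 0 v(1, 2): F5 above E4
  -> R4 @ bar 3 tick 0 v(0, 2): D3/E4 M2 untreated
  -> R7 @ bar 3 tick 0 v(1,): B4->F5 leap 6st
  -> R7 @ bar 3 tick 0 v(3,): B3->F4 leap 6st
  -> R3 @ bar 3 tick 1 v(1, 2): F5 above E4
  -> R3 @ bar 3 tick 2 v(1, 2): F5 above E4
  -> R3 @ bar 3 tick 3 v(1, 2): F5 above E4
  -> R2 @ bar 4 tick 0 v(0, 1): D3/F5 m3 -> C3/C4 P8 similar
  -> R4 @ bar 4 tick 0 v(0, 2): C3/D4 M2 untreated
  -> R7 @ bar 4 tick 0 v(1,): F5->C4 leap 17st
  -> R1 @ bar 6 tick 0 v(2, 3): F4/F4 P1 -> B4/B4 P1 similar
  -> R2 @ bar 6 tick 0 v(0, 1): D3/B3 M6 -> E3/E4 P8 similar
  -> R2 @ bar 6 tick 0 v(0, 2): D3/F4 m3 -> E3/B4 P5 similar
  -> R2 @ bar 6 tick 0 v(0, 3): D3/F4 m3 -> E3/B4 P5 similar
  -> R2 @ bar 6 tick 0 v(1, 2): B3/F4 TT -> E4/B4 P5 similar
  -> R2 @ bar 6 tick 0 v(1, 3): B3/F4 TT -> E4/B4 P5 similar
  -> R7 @ bar 6 tick 0 v(2,): F4->B4 leap 6st
  -> R7 @ bar 6 tick 0 v(3,): F4->B4 leap 6st

(1, 0, R3, (2, 3))
(1, 0, R4, (0, 3))
(1, 0, R7, (2,))
(1, 0, R7, (3,))
(1, 1, R3, (2, 3))
(1, 2, R3, (2, 3))
(1, 3, R3, (2, 3))
(2, 0, R2, (2, 3))
(2, 0, R3, (1, 2))
(2, 0, R4, (0, 1))
(2, 0, R4, (0, 2))
(2, 0, R4, (0, 3))
(2, 0, R7, (2,))
(2, 1, R3, (1, 2))
(2, 2, R3, (1, 2))
(2, 3, R3, (1, 2))
(3, 0, R1, (1, 3))
(3, 0, R3, (1, 2))
(3, 0, R4, (0, 2))
(3, 0, R7, (1,))
(3, 0, R7, (3,))
(3, 1, R3, (1, 2))
(3, 2, R3, (1, 2))
(3, 3, R3, (1, 2))
(4, 0, R2, (0, 1))
(4, 0, R4, (0, 2))
(4, 0, R7, (1,))
(6, 0, R1, (2, 3))
(6, 0, R2, (0, 1))
(6, 0, R2, (0, 2))
(6, 0, R2, (0, 3))
(6, 0, R2, (1, 2))
(6, 0, R2, (1, 3))
(6, 0, R7, (2,))
(6, 0, R7, (3,))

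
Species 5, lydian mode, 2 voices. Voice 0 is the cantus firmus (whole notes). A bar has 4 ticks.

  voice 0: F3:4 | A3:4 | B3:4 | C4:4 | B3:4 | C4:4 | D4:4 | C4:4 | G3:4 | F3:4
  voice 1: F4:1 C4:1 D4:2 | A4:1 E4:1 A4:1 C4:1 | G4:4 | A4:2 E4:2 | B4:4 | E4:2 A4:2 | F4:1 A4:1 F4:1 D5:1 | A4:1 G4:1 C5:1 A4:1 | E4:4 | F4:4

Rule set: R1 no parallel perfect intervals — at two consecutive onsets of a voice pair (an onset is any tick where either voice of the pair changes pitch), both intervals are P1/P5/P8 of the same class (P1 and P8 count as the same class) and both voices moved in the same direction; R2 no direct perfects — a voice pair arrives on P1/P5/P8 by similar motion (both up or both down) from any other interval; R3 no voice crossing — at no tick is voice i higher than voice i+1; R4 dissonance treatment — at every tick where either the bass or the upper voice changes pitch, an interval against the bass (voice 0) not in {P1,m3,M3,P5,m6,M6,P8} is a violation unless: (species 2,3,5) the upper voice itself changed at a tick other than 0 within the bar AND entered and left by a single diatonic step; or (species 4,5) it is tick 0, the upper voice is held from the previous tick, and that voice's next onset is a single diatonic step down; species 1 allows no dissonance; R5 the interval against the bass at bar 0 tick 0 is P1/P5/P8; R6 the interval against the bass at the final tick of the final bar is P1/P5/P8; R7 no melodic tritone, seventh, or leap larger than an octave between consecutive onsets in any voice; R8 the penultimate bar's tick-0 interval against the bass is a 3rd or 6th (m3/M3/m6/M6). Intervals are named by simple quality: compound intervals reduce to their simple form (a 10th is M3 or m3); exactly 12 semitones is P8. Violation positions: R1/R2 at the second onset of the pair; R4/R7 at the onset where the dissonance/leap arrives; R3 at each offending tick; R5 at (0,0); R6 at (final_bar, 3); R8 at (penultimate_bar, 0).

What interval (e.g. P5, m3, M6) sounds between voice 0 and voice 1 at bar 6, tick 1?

P5

voice 0=D4 voice 1=A4 -> P5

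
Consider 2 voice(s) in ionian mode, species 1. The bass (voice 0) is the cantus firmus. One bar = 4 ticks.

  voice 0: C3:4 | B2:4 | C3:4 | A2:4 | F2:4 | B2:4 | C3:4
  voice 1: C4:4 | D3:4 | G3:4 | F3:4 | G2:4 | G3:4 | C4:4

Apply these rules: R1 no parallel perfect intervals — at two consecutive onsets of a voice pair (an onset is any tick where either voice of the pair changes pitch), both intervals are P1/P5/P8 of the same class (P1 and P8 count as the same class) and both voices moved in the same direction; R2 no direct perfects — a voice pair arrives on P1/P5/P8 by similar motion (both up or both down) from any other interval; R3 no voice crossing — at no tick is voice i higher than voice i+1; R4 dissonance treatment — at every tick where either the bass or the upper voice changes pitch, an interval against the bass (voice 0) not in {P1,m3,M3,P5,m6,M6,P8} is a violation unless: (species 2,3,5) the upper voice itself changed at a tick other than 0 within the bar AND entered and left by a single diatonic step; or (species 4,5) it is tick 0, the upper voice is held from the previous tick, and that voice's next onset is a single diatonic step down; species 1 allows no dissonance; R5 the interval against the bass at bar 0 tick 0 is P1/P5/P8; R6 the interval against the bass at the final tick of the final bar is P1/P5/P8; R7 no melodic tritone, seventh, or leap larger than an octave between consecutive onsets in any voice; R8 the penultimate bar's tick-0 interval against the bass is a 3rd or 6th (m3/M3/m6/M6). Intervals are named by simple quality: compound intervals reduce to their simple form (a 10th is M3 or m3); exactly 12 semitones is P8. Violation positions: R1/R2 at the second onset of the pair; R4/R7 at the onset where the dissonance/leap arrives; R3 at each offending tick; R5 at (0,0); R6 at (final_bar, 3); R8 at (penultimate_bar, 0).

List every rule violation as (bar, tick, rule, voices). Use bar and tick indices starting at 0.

bar 0: v0=C3 v1=C4 downbeat P8
bar 1: v0=B2 v1=D3 downbeat m3
bar 2: v0=C3 v1=G3 downbeat P5
bar 3: v0=A2 v1=F3 downbeat m6
bar 4: v0=F2 v1=G2 downbeat M2
bar 5: v0=B2 v1=G3 downbeat m6
bar 6: v0=C3 v1=C4 downbeat P8
  -> R7 @ bar 1 tick 0 v(1,): C4->D3 leap 10st
  -> R2 @ bar 2 tick 0 v(0, 1): B2/D3 m3 -> C3/G3 P5 similar
  -> R4 @ bar 4 tick 0 v(0, 1): F2/G2 M2 untreated
  -> R7 @ bar 4 tick 0 v(1,): F3->G2 leap 10st
  -> R7 @ bar 5 tick 0 v(0,): F2->B2 leap 6st
  -> R2 @ bar 6 tick 0 v(0, 1): B2/G3 m6 -> C3/C4 P8 similar

(1, 0, R7, (1,))
(2, 0, R2, (0, 1))
(4, 0, R4, (0, 1))
(4, 0, R7, (1,))
(5, 0, R7, (0,))
(6, 0, R2, (0, 1))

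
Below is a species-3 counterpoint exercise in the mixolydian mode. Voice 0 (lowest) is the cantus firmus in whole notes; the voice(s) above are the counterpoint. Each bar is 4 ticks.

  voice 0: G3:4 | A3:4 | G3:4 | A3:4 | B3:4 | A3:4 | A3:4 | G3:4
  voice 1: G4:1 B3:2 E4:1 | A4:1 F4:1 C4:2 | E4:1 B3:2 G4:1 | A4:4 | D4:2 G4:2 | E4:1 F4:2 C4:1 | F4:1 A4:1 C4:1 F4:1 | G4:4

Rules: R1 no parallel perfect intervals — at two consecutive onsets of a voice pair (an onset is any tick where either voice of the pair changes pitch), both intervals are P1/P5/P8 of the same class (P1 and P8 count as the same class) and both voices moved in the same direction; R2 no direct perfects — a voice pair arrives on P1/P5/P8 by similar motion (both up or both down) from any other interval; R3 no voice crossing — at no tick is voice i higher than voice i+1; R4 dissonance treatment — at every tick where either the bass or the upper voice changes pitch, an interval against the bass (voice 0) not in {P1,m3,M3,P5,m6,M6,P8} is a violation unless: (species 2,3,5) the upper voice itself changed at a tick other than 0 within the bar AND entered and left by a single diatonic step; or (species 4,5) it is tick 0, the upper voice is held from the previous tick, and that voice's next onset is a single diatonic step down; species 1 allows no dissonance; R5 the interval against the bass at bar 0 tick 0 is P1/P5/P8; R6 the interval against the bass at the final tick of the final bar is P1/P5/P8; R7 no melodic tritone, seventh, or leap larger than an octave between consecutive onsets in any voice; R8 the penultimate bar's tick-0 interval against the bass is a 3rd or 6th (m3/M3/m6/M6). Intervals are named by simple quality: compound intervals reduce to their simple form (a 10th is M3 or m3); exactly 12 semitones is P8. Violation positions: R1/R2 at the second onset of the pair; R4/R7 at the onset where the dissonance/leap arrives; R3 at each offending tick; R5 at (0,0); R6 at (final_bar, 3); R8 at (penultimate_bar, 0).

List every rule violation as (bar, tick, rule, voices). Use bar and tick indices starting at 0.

(1, 0, R2, (0, 1))
(3, 0, R1, (0, 1))
(5, 0, R2, (0, 1))

bar 0: v0=G3 v1=G4 downbeat P8
bar 1: v0=A3 v1=A4 downbeat P8
bar 2: v0=G3 v1=E4 downbeat M6
bar 3: v0=A3 v1=A4 downbeat P8
bar 4: v0=B3 v1=D4 downbeat m3
bar 5: v0=A3 v1=E4 downbeat P5
bar 6: v0=A3 v1=F4 downbeat m6
bar 7: v0=G3 v1=G4 downbeat P8
  -> R2 @ bar 1 tick 0 v(0, 1): G3/E4 M6 -> A3/A4 P8 similar
  -> R1 @ bar 3 tick 0 v(0, 1): G3/G4 P8 -> A3/A4 P8 similar
  -> R2 @ bar 5 tick 0 v(0, 1): B3/G4 m6 -> A3/E4 P5 similar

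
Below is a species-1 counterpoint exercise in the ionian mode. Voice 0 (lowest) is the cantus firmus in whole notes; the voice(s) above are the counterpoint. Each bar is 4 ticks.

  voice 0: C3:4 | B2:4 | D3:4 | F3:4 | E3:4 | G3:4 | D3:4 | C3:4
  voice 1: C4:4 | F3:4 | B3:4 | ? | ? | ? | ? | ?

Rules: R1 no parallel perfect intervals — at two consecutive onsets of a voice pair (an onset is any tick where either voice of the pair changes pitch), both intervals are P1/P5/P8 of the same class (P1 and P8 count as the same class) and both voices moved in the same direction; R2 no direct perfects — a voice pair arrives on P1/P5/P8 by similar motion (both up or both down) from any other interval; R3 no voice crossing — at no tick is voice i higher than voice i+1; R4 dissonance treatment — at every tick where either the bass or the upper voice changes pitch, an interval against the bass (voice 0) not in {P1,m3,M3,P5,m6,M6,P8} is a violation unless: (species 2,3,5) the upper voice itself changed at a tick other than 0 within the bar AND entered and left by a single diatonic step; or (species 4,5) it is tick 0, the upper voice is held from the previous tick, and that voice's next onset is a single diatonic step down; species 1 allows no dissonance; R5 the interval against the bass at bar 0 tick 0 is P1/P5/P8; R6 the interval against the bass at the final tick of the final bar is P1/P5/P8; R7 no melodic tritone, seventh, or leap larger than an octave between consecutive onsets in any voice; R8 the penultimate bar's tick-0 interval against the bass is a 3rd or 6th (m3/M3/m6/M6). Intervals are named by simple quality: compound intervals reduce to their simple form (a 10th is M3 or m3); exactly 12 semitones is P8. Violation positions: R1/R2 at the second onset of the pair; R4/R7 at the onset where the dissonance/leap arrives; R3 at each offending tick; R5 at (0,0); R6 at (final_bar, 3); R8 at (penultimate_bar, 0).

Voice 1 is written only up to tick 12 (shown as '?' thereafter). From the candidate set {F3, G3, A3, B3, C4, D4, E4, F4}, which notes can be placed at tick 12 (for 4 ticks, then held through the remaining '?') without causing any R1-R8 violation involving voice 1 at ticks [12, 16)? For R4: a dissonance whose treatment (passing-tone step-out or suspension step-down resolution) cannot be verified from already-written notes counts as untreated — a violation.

F3: violates R7
G3: violates R4
A3: legal
B3: violates R4
C4: violates R2
D4: legal
E4: violates R4
F4: violates R2,R7

{A3, D4}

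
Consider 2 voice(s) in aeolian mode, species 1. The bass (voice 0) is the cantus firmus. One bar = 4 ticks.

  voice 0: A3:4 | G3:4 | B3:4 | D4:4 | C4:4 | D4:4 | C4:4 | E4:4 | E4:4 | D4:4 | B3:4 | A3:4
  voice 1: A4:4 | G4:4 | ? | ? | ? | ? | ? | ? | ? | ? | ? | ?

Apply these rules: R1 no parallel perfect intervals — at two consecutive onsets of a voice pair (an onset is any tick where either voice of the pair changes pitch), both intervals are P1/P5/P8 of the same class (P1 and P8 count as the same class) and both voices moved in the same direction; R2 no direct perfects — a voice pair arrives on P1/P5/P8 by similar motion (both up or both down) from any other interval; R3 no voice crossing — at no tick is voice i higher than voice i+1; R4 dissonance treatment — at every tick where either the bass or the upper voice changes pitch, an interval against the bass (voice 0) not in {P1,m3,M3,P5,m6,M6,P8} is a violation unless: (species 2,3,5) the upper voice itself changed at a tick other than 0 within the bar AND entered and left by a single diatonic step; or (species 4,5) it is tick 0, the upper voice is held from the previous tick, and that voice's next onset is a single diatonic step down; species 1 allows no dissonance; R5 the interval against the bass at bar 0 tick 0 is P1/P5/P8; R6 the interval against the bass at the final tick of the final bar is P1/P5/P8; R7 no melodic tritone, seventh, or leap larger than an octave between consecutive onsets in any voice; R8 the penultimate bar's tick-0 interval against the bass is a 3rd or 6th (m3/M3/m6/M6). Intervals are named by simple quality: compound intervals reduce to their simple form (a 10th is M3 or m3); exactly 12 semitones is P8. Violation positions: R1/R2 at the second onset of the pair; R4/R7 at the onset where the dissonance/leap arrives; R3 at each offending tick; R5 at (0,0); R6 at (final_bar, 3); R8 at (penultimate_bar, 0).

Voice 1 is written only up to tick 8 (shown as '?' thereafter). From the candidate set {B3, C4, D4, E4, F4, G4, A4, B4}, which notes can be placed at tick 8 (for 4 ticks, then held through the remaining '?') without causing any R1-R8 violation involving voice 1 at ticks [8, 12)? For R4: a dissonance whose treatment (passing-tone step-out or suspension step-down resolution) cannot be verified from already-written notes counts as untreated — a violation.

B3: legal
C4: violates R4
D4: legal
E4: violates R4
F4: violates R4
G4: legal
A4: violates R4
B4: violates R1

{B3, D4, G4}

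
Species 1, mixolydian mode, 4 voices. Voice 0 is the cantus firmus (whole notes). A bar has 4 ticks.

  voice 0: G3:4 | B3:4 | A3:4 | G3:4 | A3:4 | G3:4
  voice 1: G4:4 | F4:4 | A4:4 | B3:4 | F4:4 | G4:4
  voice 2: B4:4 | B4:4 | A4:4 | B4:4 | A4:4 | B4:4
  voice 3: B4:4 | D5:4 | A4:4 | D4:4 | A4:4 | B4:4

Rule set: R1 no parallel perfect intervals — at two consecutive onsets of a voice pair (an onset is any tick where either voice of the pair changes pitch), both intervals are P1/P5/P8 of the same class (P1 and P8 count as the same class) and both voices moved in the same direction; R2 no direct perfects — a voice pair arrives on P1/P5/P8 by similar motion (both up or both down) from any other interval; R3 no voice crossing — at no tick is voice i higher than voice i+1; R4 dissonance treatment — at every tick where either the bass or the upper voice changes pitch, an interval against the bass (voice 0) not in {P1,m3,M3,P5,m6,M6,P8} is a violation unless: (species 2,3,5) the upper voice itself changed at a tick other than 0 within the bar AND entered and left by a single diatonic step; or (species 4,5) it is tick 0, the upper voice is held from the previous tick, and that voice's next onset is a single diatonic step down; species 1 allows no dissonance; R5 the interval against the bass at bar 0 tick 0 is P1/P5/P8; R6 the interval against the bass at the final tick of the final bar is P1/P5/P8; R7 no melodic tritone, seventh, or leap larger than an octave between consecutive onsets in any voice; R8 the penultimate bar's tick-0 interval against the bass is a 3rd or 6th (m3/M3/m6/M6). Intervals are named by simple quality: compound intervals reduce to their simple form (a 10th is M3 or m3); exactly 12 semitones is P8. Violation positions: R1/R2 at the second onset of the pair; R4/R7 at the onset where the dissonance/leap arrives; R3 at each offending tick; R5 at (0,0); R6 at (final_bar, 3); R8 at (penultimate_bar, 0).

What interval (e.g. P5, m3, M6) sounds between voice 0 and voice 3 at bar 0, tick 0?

M3

voice 0=G3 voice 3=B4 -> M3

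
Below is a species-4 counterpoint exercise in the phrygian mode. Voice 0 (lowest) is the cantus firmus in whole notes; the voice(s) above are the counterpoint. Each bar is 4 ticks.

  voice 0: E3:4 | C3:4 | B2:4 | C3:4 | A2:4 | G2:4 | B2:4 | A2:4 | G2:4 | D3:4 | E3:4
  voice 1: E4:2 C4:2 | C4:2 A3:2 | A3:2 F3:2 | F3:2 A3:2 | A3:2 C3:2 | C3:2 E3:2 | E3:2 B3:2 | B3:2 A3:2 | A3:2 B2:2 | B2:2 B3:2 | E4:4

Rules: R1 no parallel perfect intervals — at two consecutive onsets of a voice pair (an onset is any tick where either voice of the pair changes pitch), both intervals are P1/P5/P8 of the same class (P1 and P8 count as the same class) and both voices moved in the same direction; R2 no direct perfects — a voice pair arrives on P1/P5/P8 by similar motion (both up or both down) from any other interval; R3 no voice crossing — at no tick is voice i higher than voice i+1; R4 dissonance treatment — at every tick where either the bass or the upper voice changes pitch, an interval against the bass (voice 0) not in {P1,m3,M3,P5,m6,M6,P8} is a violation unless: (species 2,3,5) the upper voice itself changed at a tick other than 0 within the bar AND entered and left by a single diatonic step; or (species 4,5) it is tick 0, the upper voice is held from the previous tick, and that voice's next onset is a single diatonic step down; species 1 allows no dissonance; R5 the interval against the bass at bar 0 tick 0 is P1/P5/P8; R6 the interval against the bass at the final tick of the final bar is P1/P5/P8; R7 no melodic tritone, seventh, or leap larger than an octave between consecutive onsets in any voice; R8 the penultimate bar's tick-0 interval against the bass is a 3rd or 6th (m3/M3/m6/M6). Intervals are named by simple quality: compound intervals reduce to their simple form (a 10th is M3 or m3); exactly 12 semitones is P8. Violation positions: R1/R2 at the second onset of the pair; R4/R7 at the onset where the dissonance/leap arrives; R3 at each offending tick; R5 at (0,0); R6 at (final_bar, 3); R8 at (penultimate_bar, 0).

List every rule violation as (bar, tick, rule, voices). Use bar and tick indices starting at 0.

(2, 0, R4, (0, 1))
(2, 2, R4, (0, 1))
(3, 0, R4, (0, 1))
(5, 0, R4, (0, 1))
(6, 0, R4, (0, 1))
(8, 0, R4, (0, 1))
(8, 2, R7, (1,))
(9, 0, R3, (0, 1))
(9, 1, R3, (0, 1))
(10, 0, R2, (0, 1))

bar 0: v0=E3 v1=E4 downbeat P8
bar 1: v0=C3 v1=C4 downbeat P8
bar 2: v0=B2 v1=A3 downbeat m7
bar 3: v0=C3 v1=F3 downbeat P4
bar 4: v0=A2 v1=A3 downbeat P8
bar 5: v0=G2 v1=C3 downbeat P4
bar 6: v0=B2 v1=E3 downbeat P4
bar 7: v0=A2 v1=B3 downbeat M2
bar 8: v0=G2 v1=A3 downbeat M2
bar 9: v0=D3 v1=B2 downbeat m3
bar 10: v0=E3 v1=E4 downbeat P8
  -> R4 @ bar 2 tick 0 v(0, 1): B2/A3 m7 untreated
  -> R4 @ bar 2 tick 2 v(0, 1): B2/F3 TT untreated
  -> R4 @ bar 3 tick 0 v(0, 1): C3/F3 P4 untreated
  -> R4 @ bar 5 tick 0 v(0, 1): G2/C3 P4 untreated
  -> R4 @ bar 6 tick 0 v(0, 1): B2/E3 P4 untreated
  -> R4 @ bar 8 tick 0 v(0, 1): G2/A3 M2 untreated
  -> R7 @ bar 8 tick 2 v(1,): A3->B2 leap 10st
  -> R3 @ bar 9 tick 0 v(0, 1): D3 above B2
  -> R3 @ bar 9 tick 1 v(0, 1): D3 above B2
  -> R2 @ bar 10 tick 0 v(0, 1): D3/B3 M6 -> E3/E4 P8 similar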